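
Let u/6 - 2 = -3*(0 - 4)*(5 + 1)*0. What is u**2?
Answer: 144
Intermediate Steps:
u = 12 (u = 12 + 6*(-3*(0 - 4)*(5 + 1)*0) = 12 + 6*(-(-12)*6*0) = 12 + 6*(-3*(-24)*0) = 12 + 6*(72*0) = 12 + 6*0 = 12 + 0 = 12)
u**2 = 12**2 = 144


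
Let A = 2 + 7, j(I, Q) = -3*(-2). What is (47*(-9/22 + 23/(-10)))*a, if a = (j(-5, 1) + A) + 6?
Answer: -147063/55 ≈ -2673.9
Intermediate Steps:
j(I, Q) = 6
A = 9
a = 21 (a = (6 + 9) + 6 = 15 + 6 = 21)
(47*(-9/22 + 23/(-10)))*a = (47*(-9/22 + 23/(-10)))*21 = (47*(-9*1/22 + 23*(-⅒)))*21 = (47*(-9/22 - 23/10))*21 = (47*(-149/55))*21 = -7003/55*21 = -147063/55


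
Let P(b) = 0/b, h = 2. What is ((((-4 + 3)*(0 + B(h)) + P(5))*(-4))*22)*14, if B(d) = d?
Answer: 2464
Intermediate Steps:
P(b) = 0
((((-4 + 3)*(0 + B(h)) + P(5))*(-4))*22)*14 = ((((-4 + 3)*(0 + 2) + 0)*(-4))*22)*14 = (((-1*2 + 0)*(-4))*22)*14 = (((-2 + 0)*(-4))*22)*14 = (-2*(-4)*22)*14 = (8*22)*14 = 176*14 = 2464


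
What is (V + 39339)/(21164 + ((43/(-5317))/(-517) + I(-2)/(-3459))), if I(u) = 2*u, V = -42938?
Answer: -34220756976549/201235937971657 ≈ -0.17005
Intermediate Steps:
(V + 39339)/(21164 + ((43/(-5317))/(-517) + I(-2)/(-3459))) = (-42938 + 39339)/(21164 + ((43/(-5317))/(-517) + (2*(-2))/(-3459))) = -3599/(21164 + ((43*(-1/5317))*(-1/517) - 4*(-1/3459))) = -3599/(21164 + (-43/5317*(-1/517) + 4/3459)) = -3599/(21164 + (43/2748889 + 4/3459)) = -3599/(21164 + 11144293/9508407051) = -3599/201235937971657/9508407051 = -3599*9508407051/201235937971657 = -34220756976549/201235937971657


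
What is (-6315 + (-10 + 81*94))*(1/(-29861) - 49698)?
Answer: -1912917220931/29861 ≈ -6.4061e+7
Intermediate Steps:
(-6315 + (-10 + 81*94))*(1/(-29861) - 49698) = (-6315 + (-10 + 7614))*(-1/29861 - 49698) = (-6315 + 7604)*(-1484031979/29861) = 1289*(-1484031979/29861) = -1912917220931/29861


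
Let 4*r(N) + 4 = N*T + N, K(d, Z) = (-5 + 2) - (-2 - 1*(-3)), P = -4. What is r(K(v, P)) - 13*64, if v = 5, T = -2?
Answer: -832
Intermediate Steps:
K(d, Z) = -4 (K(d, Z) = -3 - (-2 + 3) = -3 - 1*1 = -3 - 1 = -4)
r(N) = -1 - N/4 (r(N) = -1 + (N*(-2) + N)/4 = -1 + (-2*N + N)/4 = -1 + (-N)/4 = -1 - N/4)
r(K(v, P)) - 13*64 = (-1 - 1/4*(-4)) - 13*64 = (-1 + 1) - 832 = 0 - 832 = -832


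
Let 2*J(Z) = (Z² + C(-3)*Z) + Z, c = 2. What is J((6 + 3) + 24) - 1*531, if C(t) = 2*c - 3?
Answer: 93/2 ≈ 46.500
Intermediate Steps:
C(t) = 1 (C(t) = 2*2 - 3 = 4 - 3 = 1)
J(Z) = Z + Z²/2 (J(Z) = ((Z² + 1*Z) + Z)/2 = ((Z² + Z) + Z)/2 = ((Z + Z²) + Z)/2 = (Z² + 2*Z)/2 = Z + Z²/2)
J((6 + 3) + 24) - 1*531 = ((6 + 3) + 24)*(2 + ((6 + 3) + 24))/2 - 1*531 = (9 + 24)*(2 + (9 + 24))/2 - 531 = (½)*33*(2 + 33) - 531 = (½)*33*35 - 531 = 1155/2 - 531 = 93/2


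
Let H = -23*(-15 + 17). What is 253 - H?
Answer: 299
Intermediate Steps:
H = -46 (H = -23*2 = -46)
253 - H = 253 - 1*(-46) = 253 + 46 = 299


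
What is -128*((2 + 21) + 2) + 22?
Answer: -3178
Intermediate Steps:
-128*((2 + 21) + 2) + 22 = -128*(23 + 2) + 22 = -128*25 + 22 = -3200 + 22 = -3178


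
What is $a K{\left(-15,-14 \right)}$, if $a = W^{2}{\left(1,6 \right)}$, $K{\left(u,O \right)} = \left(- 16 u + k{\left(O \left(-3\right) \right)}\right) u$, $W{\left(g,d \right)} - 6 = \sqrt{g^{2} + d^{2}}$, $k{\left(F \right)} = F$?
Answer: $-308790 - 50760 \sqrt{37} \approx -6.1755 \cdot 10^{5}$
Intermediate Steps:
$W{\left(g,d \right)} = 6 + \sqrt{d^{2} + g^{2}}$ ($W{\left(g,d \right)} = 6 + \sqrt{g^{2} + d^{2}} = 6 + \sqrt{d^{2} + g^{2}}$)
$K{\left(u,O \right)} = u \left(- 16 u - 3 O\right)$ ($K{\left(u,O \right)} = \left(- 16 u + O \left(-3\right)\right) u = \left(- 16 u - 3 O\right) u = u \left(- 16 u - 3 O\right)$)
$a = \left(6 + \sqrt{37}\right)^{2}$ ($a = \left(6 + \sqrt{6^{2} + 1^{2}}\right)^{2} = \left(6 + \sqrt{36 + 1}\right)^{2} = \left(6 + \sqrt{37}\right)^{2} \approx 145.99$)
$a K{\left(-15,-14 \right)} = \left(6 + \sqrt{37}\right)^{2} \left(\left(-1\right) \left(-15\right) \left(3 \left(-14\right) + 16 \left(-15\right)\right)\right) = \left(6 + \sqrt{37}\right)^{2} \left(\left(-1\right) \left(-15\right) \left(-42 - 240\right)\right) = \left(6 + \sqrt{37}\right)^{2} \left(\left(-1\right) \left(-15\right) \left(-282\right)\right) = \left(6 + \sqrt{37}\right)^{2} \left(-4230\right) = - 4230 \left(6 + \sqrt{37}\right)^{2}$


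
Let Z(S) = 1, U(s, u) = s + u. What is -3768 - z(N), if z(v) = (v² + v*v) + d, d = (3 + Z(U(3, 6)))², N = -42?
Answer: -7312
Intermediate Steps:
d = 16 (d = (3 + 1)² = 4² = 16)
z(v) = 16 + 2*v² (z(v) = (v² + v*v) + 16 = (v² + v²) + 16 = 2*v² + 16 = 16 + 2*v²)
-3768 - z(N) = -3768 - (16 + 2*(-42)²) = -3768 - (16 + 2*1764) = -3768 - (16 + 3528) = -3768 - 1*3544 = -3768 - 3544 = -7312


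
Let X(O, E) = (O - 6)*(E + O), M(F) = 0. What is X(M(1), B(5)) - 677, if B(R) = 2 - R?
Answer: -659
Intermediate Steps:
X(O, E) = (-6 + O)*(E + O)
X(M(1), B(5)) - 677 = (0**2 - 6*(2 - 1*5) - 6*0 + (2 - 1*5)*0) - 677 = (0 - 6*(2 - 5) + 0 + (2 - 5)*0) - 677 = (0 - 6*(-3) + 0 - 3*0) - 677 = (0 + 18 + 0 + 0) - 677 = 18 - 677 = -659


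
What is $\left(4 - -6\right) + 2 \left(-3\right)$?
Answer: $4$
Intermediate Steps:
$\left(4 - -6\right) + 2 \left(-3\right) = \left(4 + 6\right) - 6 = 10 - 6 = 4$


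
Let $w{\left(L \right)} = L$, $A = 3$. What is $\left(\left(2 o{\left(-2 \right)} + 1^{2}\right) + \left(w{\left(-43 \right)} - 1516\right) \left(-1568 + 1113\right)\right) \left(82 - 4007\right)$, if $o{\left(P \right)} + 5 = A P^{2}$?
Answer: $-2784238000$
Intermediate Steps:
$o{\left(P \right)} = -5 + 3 P^{2}$
$\left(\left(2 o{\left(-2 \right)} + 1^{2}\right) + \left(w{\left(-43 \right)} - 1516\right) \left(-1568 + 1113\right)\right) \left(82 - 4007\right) = \left(\left(2 \left(-5 + 3 \left(-2\right)^{2}\right) + 1^{2}\right) + \left(-43 - 1516\right) \left(-1568 + 1113\right)\right) \left(82 - 4007\right) = \left(\left(2 \left(-5 + 3 \cdot 4\right) + 1\right) - -709345\right) \left(-3925\right) = \left(\left(2 \left(-5 + 12\right) + 1\right) + 709345\right) \left(-3925\right) = \left(\left(2 \cdot 7 + 1\right) + 709345\right) \left(-3925\right) = \left(\left(14 + 1\right) + 709345\right) \left(-3925\right) = \left(15 + 709345\right) \left(-3925\right) = 709360 \left(-3925\right) = -2784238000$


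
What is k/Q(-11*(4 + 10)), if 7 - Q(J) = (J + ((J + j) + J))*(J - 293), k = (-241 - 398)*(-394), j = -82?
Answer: -251766/243161 ≈ -1.0354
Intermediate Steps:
k = 251766 (k = -639*(-394) = 251766)
Q(J) = 7 - (-293 + J)*(-82 + 3*J) (Q(J) = 7 - (J + ((J - 82) + J))*(J - 293) = 7 - (J + ((-82 + J) + J))*(-293 + J) = 7 - (J + (-82 + 2*J))*(-293 + J) = 7 - (-82 + 3*J)*(-293 + J) = 7 - (-293 + J)*(-82 + 3*J))
k/Q(-11*(4 + 10)) = 251766/(-24019 - 3*121*(4 + 10)² + 961*(-11*(4 + 10))) = 251766/(-24019 - 3*(-11*14)² + 961*(-11*14)) = 251766/(-24019 - 3*(-154)² + 961*(-154)) = 251766/(-24019 - 3*23716 - 147994) = 251766/(-24019 - 71148 - 147994) = 251766/(-243161) = 251766*(-1/243161) = -251766/243161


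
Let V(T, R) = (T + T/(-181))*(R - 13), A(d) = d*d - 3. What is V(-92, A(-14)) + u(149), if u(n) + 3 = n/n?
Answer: -2981162/181 ≈ -16471.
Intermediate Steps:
A(d) = -3 + d² (A(d) = d² - 3 = -3 + d²)
u(n) = -2 (u(n) = -3 + n/n = -3 + 1 = -2)
V(T, R) = 180*T*(-13 + R)/181 (V(T, R) = (T + T*(-1/181))*(-13 + R) = (T - T/181)*(-13 + R) = (180*T/181)*(-13 + R) = 180*T*(-13 + R)/181)
V(-92, A(-14)) + u(149) = (180/181)*(-92)*(-13 + (-3 + (-14)²)) - 2 = (180/181)*(-92)*(-13 + (-3 + 196)) - 2 = (180/181)*(-92)*(-13 + 193) - 2 = (180/181)*(-92)*180 - 2 = -2980800/181 - 2 = -2981162/181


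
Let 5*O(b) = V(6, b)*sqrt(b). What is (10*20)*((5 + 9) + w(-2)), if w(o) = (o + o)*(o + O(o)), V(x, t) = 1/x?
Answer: 4400 - 80*I*sqrt(2)/3 ≈ 4400.0 - 37.712*I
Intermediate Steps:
O(b) = sqrt(b)/30 (O(b) = (sqrt(b)/6)/5 = sqrt(b)/30)
w(o) = 2*o*(o + sqrt(o)/30) (w(o) = (o + o)*(o + sqrt(o)/30) = (2*o)*(o + sqrt(o)/30) = 2*o*(o + sqrt(o)/30))
(10*20)*((5 + 9) + w(-2)) = (10*20)*((5 + 9) + (1/15)*(-2)*(sqrt(-2) + 30*(-2))) = 200*(14 + (1/15)*(-2)*(I*sqrt(2) - 60)) = 200*(14 + (1/15)*(-2)*(-60 + I*sqrt(2))) = 200*(14 + (8 - 2*I*sqrt(2)/15)) = 200*(22 - 2*I*sqrt(2)/15) = 4400 - 80*I*sqrt(2)/3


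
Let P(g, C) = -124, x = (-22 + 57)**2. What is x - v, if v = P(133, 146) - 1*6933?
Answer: 8282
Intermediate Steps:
x = 1225 (x = 35**2 = 1225)
v = -7057 (v = -124 - 1*6933 = -124 - 6933 = -7057)
x - v = 1225 - 1*(-7057) = 1225 + 7057 = 8282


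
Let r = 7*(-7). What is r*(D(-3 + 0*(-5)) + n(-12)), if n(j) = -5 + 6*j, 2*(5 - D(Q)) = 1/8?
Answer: 56497/16 ≈ 3531.1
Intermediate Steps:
D(Q) = 79/16 (D(Q) = 5 - ½/8 = 5 - ½*⅛ = 5 - 1/16 = 79/16)
r = -49
r*(D(-3 + 0*(-5)) + n(-12)) = -49*(79/16 + (-5 + 6*(-12))) = -49*(79/16 + (-5 - 72)) = -49*(79/16 - 77) = -49*(-1153/16) = 56497/16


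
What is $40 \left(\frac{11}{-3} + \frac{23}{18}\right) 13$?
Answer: $- \frac{11180}{9} \approx -1242.2$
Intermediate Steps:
$40 \left(\frac{11}{-3} + \frac{23}{18}\right) 13 = 40 \left(11 \left(- \frac{1}{3}\right) + 23 \cdot \frac{1}{18}\right) 13 = 40 \left(- \frac{11}{3} + \frac{23}{18}\right) 13 = 40 \left(- \frac{43}{18}\right) 13 = \left(- \frac{860}{9}\right) 13 = - \frac{11180}{9}$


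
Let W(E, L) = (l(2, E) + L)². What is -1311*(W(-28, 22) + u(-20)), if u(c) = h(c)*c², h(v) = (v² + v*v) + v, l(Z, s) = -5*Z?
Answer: -409220784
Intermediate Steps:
h(v) = v + 2*v² (h(v) = (v² + v²) + v = 2*v² + v = v + 2*v²)
W(E, L) = (-10 + L)² (W(E, L) = (-5*2 + L)² = (-10 + L)²)
u(c) = c³*(1 + 2*c) (u(c) = (c*(1 + 2*c))*c² = c³*(1 + 2*c))
-1311*(W(-28, 22) + u(-20)) = -1311*((-10 + 22)² + (-20)³*(1 + 2*(-20))) = -1311*(12² - 8000*(1 - 40)) = -1311*(144 - 8000*(-39)) = -1311*(144 + 312000) = -1311*312144 = -409220784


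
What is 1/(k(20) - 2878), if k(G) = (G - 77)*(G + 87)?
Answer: -1/8977 ≈ -0.00011140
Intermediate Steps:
k(G) = (-77 + G)*(87 + G)
1/(k(20) - 2878) = 1/((-6699 + 20**2 + 10*20) - 2878) = 1/((-6699 + 400 + 200) - 2878) = 1/(-6099 - 2878) = 1/(-8977) = -1/8977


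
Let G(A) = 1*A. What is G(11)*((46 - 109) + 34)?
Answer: -319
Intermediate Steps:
G(A) = A
G(11)*((46 - 109) + 34) = 11*((46 - 109) + 34) = 11*(-63 + 34) = 11*(-29) = -319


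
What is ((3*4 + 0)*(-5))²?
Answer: 3600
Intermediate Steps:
((3*4 + 0)*(-5))² = ((12 + 0)*(-5))² = (12*(-5))² = (-60)² = 3600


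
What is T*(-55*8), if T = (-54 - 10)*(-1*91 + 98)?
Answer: 197120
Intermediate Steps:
T = -448 (T = -64*(-91 + 98) = -64*7 = -448)
T*(-55*8) = -(-24640)*8 = -448*(-440) = 197120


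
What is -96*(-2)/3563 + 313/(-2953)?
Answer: -548243/10521539 ≈ -0.052107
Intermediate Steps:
-96*(-2)/3563 + 313/(-2953) = 192*(1/3563) + 313*(-1/2953) = 192/3563 - 313/2953 = -548243/10521539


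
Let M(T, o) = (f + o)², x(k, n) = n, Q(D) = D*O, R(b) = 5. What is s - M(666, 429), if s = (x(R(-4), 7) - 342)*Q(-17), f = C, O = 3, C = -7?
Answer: -160999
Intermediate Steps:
f = -7
Q(D) = 3*D (Q(D) = D*3 = 3*D)
M(T, o) = (-7 + o)²
s = 17085 (s = (7 - 342)*(3*(-17)) = -335*(-51) = 17085)
s - M(666, 429) = 17085 - (-7 + 429)² = 17085 - 1*422² = 17085 - 1*178084 = 17085 - 178084 = -160999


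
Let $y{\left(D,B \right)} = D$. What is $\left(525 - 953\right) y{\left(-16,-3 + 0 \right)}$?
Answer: $6848$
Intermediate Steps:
$\left(525 - 953\right) y{\left(-16,-3 + 0 \right)} = \left(525 - 953\right) \left(-16\right) = \left(-428\right) \left(-16\right) = 6848$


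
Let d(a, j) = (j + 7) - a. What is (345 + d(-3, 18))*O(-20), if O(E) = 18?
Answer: 6714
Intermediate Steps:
d(a, j) = 7 + j - a (d(a, j) = (7 + j) - a = 7 + j - a)
(345 + d(-3, 18))*O(-20) = (345 + (7 + 18 - 1*(-3)))*18 = (345 + (7 + 18 + 3))*18 = (345 + 28)*18 = 373*18 = 6714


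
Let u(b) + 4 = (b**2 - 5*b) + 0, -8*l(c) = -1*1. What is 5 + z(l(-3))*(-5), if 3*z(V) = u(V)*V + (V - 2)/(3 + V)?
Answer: 10691/1536 ≈ 6.9603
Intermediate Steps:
l(c) = 1/8 (l(c) = -(-1)/8 = -1/8*(-1) = 1/8)
u(b) = -4 + b**2 - 5*b (u(b) = -4 + ((b**2 - 5*b) + 0) = -4 + (b**2 - 5*b) = -4 + b**2 - 5*b)
z(V) = V*(-4 + V**2 - 5*V)/3 + (-2 + V)/(3*(3 + V)) (z(V) = ((-4 + V**2 - 5*V)*V + (V - 2)/(3 + V))/3 = (V*(-4 + V**2 - 5*V) + (-2 + V)/(3 + V))/3 = V*(-4 + V**2 - 5*V)/3 + (-2 + V)/(3*(3 + V)))
5 + z(l(-3))*(-5) = 5 + ((-2 + (1/8)**4 - 19*(1/8)**2 - 11*1/8 - 2*(1/8)**3)/(3*(3 + 1/8)))*(-5) = 5 + ((-2 + 1/4096 - 19*1/64 - 11/8 - 2*1/512)/(3*(25/8)))*(-5) = 5 + ((1/3)*(8/25)*(-2 + 1/4096 - 19/64 - 11/8 - 1/256))*(-5) = 5 + ((1/3)*(8/25)*(-15055/4096))*(-5) = 5 - 3011/7680*(-5) = 5 + 3011/1536 = 10691/1536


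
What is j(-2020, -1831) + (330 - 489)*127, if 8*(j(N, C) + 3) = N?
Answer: -40897/2 ≈ -20449.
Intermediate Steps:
j(N, C) = -3 + N/8
j(-2020, -1831) + (330 - 489)*127 = (-3 + (1/8)*(-2020)) + (330 - 489)*127 = (-3 - 505/2) - 159*127 = -511/2 - 20193 = -40897/2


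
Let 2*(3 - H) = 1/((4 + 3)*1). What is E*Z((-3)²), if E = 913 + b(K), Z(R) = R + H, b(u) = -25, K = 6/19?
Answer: 74148/7 ≈ 10593.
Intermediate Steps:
H = 41/14 (H = 3 - 1/(2*(4 + 3)) = 3 - 1/(2*(7*1)) = 3 - ½/7 = 3 - ½*⅐ = 3 - 1/14 = 41/14 ≈ 2.9286)
K = 6/19 (K = 6*(1/19) = 6/19 ≈ 0.31579)
Z(R) = 41/14 + R (Z(R) = R + 41/14 = 41/14 + R)
E = 888 (E = 913 - 25 = 888)
E*Z((-3)²) = 888*(41/14 + (-3)²) = 888*(41/14 + 9) = 888*(167/14) = 74148/7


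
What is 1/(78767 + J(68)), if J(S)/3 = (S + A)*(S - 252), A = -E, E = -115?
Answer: -1/22249 ≈ -4.4946e-5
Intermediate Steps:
A = 115 (A = -1*(-115) = 115)
J(S) = 3*(-252 + S)*(115 + S) (J(S) = 3*((S + 115)*(S - 252)) = 3*((115 + S)*(-252 + S)) = 3*((-252 + S)*(115 + S)) = 3*(-252 + S)*(115 + S))
1/(78767 + J(68)) = 1/(78767 + (-86940 - 411*68 + 3*68²)) = 1/(78767 + (-86940 - 27948 + 3*4624)) = 1/(78767 + (-86940 - 27948 + 13872)) = 1/(78767 - 101016) = 1/(-22249) = -1/22249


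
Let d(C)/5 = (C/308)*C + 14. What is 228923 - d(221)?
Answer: 70242519/308 ≈ 2.2806e+5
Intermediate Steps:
d(C) = 70 + 5*C²/308 (d(C) = 5*((C/308)*C + 14) = 5*(C²/308 + 14) = 5*(14 + C²/308) = 70 + 5*C²/308)
228923 - d(221) = 228923 - (70 + (5/308)*221²) = 228923 - (70 + (5/308)*48841) = 228923 - (70 + 244205/308) = 228923 - 1*265765/308 = 228923 - 265765/308 = 70242519/308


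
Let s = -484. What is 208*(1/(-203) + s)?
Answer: -20436624/203 ≈ -1.0067e+5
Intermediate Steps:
208*(1/(-203) + s) = 208*(1/(-203) - 484) = 208*(-1/203 - 484) = 208*(-98253/203) = -20436624/203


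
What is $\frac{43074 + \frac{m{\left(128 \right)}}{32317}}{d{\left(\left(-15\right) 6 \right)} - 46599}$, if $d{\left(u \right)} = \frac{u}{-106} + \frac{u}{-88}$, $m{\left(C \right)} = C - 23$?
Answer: $- \frac{1082065538972}{1170570247817} \approx -0.92439$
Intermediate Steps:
$m{\left(C \right)} = -23 + C$ ($m{\left(C \right)} = C - 23 = -23 + C$)
$d{\left(u \right)} = - \frac{97 u}{4664}$ ($d{\left(u \right)} = u \left(- \frac{1}{106}\right) + u \left(- \frac{1}{88}\right) = - \frac{u}{106} - \frac{u}{88} = - \frac{97 u}{4664}$)
$\frac{43074 + \frac{m{\left(128 \right)}}{32317}}{d{\left(\left(-15\right) 6 \right)} - 46599} = \frac{43074 + \frac{-23 + 128}{32317}}{- \frac{97 \left(\left(-15\right) 6\right)}{4664} - 46599} = \frac{43074 + 105 \cdot \frac{1}{32317}}{\left(- \frac{97}{4664}\right) \left(-90\right) - 46599} = \frac{43074 + \frac{105}{32317}}{\frac{4365}{2332} - 46599} = \frac{1392022563}{32317 \left(- \frac{108664503}{2332}\right)} = \frac{1392022563}{32317} \left(- \frac{2332}{108664503}\right) = - \frac{1082065538972}{1170570247817}$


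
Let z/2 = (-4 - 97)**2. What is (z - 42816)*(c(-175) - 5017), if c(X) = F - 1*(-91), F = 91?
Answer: 108371690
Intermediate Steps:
z = 20402 (z = 2*(-4 - 97)**2 = 2*(-101)**2 = 2*10201 = 20402)
c(X) = 182 (c(X) = 91 - 1*(-91) = 91 + 91 = 182)
(z - 42816)*(c(-175) - 5017) = (20402 - 42816)*(182 - 5017) = -22414*(-4835) = 108371690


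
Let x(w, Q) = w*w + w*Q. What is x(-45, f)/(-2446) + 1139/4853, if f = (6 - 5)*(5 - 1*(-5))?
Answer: -4857481/11870438 ≈ -0.40921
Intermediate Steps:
f = 10 (f = 1*(5 + 5) = 1*10 = 10)
x(w, Q) = w² + Q*w
x(-45, f)/(-2446) + 1139/4853 = -45*(10 - 45)/(-2446) + 1139/4853 = -45*(-35)*(-1/2446) + 1139*(1/4853) = 1575*(-1/2446) + 1139/4853 = -1575/2446 + 1139/4853 = -4857481/11870438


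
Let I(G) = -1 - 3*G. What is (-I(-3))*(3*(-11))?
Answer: 264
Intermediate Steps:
(-I(-3))*(3*(-11)) = (-(-1 - 3*(-3)))*(3*(-11)) = -(-1 + 9)*(-33) = -1*8*(-33) = -8*(-33) = 264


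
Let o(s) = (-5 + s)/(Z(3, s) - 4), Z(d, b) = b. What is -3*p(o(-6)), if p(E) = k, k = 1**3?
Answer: -3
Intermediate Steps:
k = 1
o(s) = (-5 + s)/(-4 + s) (o(s) = (-5 + s)/(s - 4) = (-5 + s)/(-4 + s))
p(E) = 1
-3*p(o(-6)) = -3*1 = -3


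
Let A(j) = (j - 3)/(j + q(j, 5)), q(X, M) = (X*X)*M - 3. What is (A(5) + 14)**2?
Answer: 3168400/16129 ≈ 196.44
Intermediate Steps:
q(X, M) = -3 + M*X**2 (q(X, M) = X**2*M - 3 = M*X**2 - 3 = -3 + M*X**2)
A(j) = (-3 + j)/(-3 + j + 5*j**2) (A(j) = (j - 3)/(j + (-3 + 5*j**2)) = (-3 + j)/(-3 + j + 5*j**2))
(A(5) + 14)**2 = ((-3 + 5)/(-3 + 5 + 5*5**2) + 14)**2 = (2/(-3 + 5 + 5*25) + 14)**2 = (2/(-3 + 5 + 125) + 14)**2 = (2/127 + 14)**2 = (1780/127)**2 = 3168400/16129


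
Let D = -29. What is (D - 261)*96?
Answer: -27840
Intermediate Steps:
(D - 261)*96 = (-29 - 261)*96 = -290*96 = -27840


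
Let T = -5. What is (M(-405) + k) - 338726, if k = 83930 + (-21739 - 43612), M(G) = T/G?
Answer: -25931906/81 ≈ -3.2015e+5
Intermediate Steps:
M(G) = -5/G
k = 18579 (k = 83930 - 65351 = 18579)
(M(-405) + k) - 338726 = (-5/(-405) + 18579) - 338726 = (-5*(-1/405) + 18579) - 338726 = (1/81 + 18579) - 338726 = 1504900/81 - 338726 = -25931906/81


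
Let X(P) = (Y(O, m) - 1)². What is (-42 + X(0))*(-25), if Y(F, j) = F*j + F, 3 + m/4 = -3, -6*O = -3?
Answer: -11425/4 ≈ -2856.3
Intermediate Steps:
O = ½ (O = -⅙*(-3) = ½ ≈ 0.50000)
m = -24 (m = -12 + 4*(-3) = -12 - 12 = -24)
Y(F, j) = F + F*j
X(P) = 625/4 (X(P) = ((1 - 24)/2 - 1)² = ((½)*(-23) - 1)² = (-23/2 - 1)² = (-25/2)² = 625/4)
(-42 + X(0))*(-25) = (-42 + 625/4)*(-25) = (457/4)*(-25) = -11425/4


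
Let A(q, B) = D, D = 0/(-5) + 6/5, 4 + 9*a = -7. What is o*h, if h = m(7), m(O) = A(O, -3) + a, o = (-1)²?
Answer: -1/45 ≈ -0.022222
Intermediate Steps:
a = -11/9 (a = -4/9 + (⅑)*(-7) = -4/9 - 7/9 = -11/9 ≈ -1.2222)
D = 6/5 (D = 0*(-⅕) + 6*(⅕) = 0 + 6/5 = 6/5 ≈ 1.2000)
A(q, B) = 6/5
o = 1
m(O) = -1/45 (m(O) = 6/5 - 11/9 = -1/45)
h = -1/45 ≈ -0.022222
o*h = 1*(-1/45) = -1/45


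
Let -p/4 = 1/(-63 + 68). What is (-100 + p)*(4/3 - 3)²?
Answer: -280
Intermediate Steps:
p = -⅘ (p = -4/(-63 + 68) = -4/5 = -4*⅕ = -⅘ ≈ -0.80000)
(-100 + p)*(4/3 - 3)² = (-100 - ⅘)*(4/3 - 3)² = -504*(4*(⅓) - 3)²/5 = -504*(4/3 - 3)²/5 = -504*(-5/3)²/5 = -504/5*25/9 = -280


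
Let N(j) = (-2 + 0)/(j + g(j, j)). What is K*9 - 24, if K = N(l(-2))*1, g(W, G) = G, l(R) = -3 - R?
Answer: -15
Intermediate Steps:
N(j) = -1/j (N(j) = (-2 + 0)/(j + j) = -2*1/(2*j) = -1/j)
K = 1 (K = -1/(-3 - 1*(-2))*1 = -1/(-3 + 2)*1 = -1/(-1)*1 = -1*(-1)*1 = 1*1 = 1)
K*9 - 24 = 1*9 - 24 = 9 - 24 = -15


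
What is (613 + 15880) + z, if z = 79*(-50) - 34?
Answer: 12509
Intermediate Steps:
z = -3984 (z = -3950 - 34 = -3984)
(613 + 15880) + z = (613 + 15880) - 3984 = 16493 - 3984 = 12509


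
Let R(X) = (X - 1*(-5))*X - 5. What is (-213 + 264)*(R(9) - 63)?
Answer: 2958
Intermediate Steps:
R(X) = -5 + X*(5 + X) (R(X) = (X + 5)*X - 5 = (5 + X)*X - 5 = X*(5 + X) - 5 = -5 + X*(5 + X))
(-213 + 264)*(R(9) - 63) = (-213 + 264)*((-5 + 9**2 + 5*9) - 63) = 51*((-5 + 81 + 45) - 63) = 51*(121 - 63) = 51*58 = 2958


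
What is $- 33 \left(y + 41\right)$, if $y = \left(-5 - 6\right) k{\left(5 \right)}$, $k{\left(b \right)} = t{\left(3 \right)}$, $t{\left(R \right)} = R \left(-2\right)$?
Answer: $-3531$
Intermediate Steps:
$t{\left(R \right)} = - 2 R$
$k{\left(b \right)} = -6$ ($k{\left(b \right)} = \left(-2\right) 3 = -6$)
$y = 66$ ($y = \left(-5 - 6\right) \left(-6\right) = \left(-11\right) \left(-6\right) = 66$)
$- 33 \left(y + 41\right) = - 33 \left(66 + 41\right) = \left(-33\right) 107 = -3531$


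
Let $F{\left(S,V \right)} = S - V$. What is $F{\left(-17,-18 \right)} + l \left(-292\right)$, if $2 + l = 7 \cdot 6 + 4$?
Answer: $-12847$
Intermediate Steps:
$l = 44$ ($l = -2 + \left(7 \cdot 6 + 4\right) = -2 + \left(42 + 4\right) = -2 + 46 = 44$)
$F{\left(-17,-18 \right)} + l \left(-292\right) = \left(-17 - -18\right) + 44 \left(-292\right) = \left(-17 + 18\right) - 12848 = 1 - 12848 = -12847$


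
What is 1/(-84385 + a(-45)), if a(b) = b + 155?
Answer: -1/84275 ≈ -1.1866e-5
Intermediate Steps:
a(b) = 155 + b
1/(-84385 + a(-45)) = 1/(-84385 + (155 - 45)) = 1/(-84385 + 110) = 1/(-84275) = -1/84275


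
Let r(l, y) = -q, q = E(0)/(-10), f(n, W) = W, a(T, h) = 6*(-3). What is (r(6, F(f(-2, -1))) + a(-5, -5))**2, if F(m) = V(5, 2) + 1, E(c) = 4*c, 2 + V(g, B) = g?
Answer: 324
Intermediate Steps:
a(T, h) = -18
V(g, B) = -2 + g
F(m) = 4 (F(m) = (-2 + 5) + 1 = 3 + 1 = 4)
q = 0 (q = (4*0)/(-10) = 0*(-1/10) = 0)
r(l, y) = 0 (r(l, y) = -1*0 = 0)
(r(6, F(f(-2, -1))) + a(-5, -5))**2 = (0 - 18)**2 = (-18)**2 = 324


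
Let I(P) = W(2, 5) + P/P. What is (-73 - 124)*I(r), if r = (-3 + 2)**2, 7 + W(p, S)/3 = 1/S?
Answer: 19109/5 ≈ 3821.8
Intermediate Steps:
W(p, S) = -21 + 3/S
r = 1 (r = (-1)**2 = 1)
I(P) = -97/5 (I(P) = (-21 + 3/5) + P/P = (-21 + 3*(1/5)) + 1 = (-21 + 3/5) + 1 = -102/5 + 1 = -97/5)
(-73 - 124)*I(r) = (-73 - 124)*(-97/5) = -197*(-97/5) = 19109/5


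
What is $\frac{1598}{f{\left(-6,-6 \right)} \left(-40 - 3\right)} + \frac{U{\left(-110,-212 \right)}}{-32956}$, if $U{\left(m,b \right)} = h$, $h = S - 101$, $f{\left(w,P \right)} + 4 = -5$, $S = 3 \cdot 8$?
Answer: $\frac{684331}{165636} \approx 4.1315$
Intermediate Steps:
$S = 24$
$f{\left(w,P \right)} = -9$ ($f{\left(w,P \right)} = -4 - 5 = -9$)
$h = -77$ ($h = 24 - 101 = -77$)
$U{\left(m,b \right)} = -77$
$\frac{1598}{f{\left(-6,-6 \right)} \left(-40 - 3\right)} + \frac{U{\left(-110,-212 \right)}}{-32956} = \frac{1598}{\left(-9\right) \left(-40 - 3\right)} - \frac{77}{-32956} = \frac{1598}{\left(-9\right) \left(-43\right)} - - \frac{1}{428} = \frac{1598}{387} + \frac{1}{428} = \frac{684331}{165636}$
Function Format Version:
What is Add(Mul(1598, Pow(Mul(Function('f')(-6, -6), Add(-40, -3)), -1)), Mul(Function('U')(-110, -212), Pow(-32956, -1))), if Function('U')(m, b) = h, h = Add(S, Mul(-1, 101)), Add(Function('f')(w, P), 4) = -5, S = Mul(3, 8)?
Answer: Rational(684331, 165636) ≈ 4.1315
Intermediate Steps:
S = 24
Function('f')(w, P) = -9 (Function('f')(w, P) = Add(-4, -5) = -9)
h = -77 (h = Add(24, Mul(-1, 101)) = Add(24, -101) = -77)
Function('U')(m, b) = -77
Add(Mul(1598, Pow(Mul(Function('f')(-6, -6), Add(-40, -3)), -1)), Mul(Function('U')(-110, -212), Pow(-32956, -1))) = Add(Mul(1598, Pow(Mul(-9, Add(-40, -3)), -1)), Mul(-77, Pow(-32956, -1))) = Add(Mul(1598, Pow(Mul(-9, -43), -1)), Mul(-77, Rational(-1, 32956))) = Add(Mul(1598, Pow(387, -1)), Rational(1, 428)) = Add(Mul(1598, Rational(1, 387)), Rational(1, 428)) = Add(Rational(1598, 387), Rational(1, 428)) = Rational(684331, 165636)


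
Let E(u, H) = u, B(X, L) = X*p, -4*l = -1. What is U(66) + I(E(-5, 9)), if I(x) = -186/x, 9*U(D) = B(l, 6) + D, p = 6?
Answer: 447/10 ≈ 44.700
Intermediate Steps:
l = 1/4 (l = -1/4*(-1) = 1/4 ≈ 0.25000)
B(X, L) = 6*X (B(X, L) = X*6 = 6*X)
U(D) = 1/6 + D/9 (U(D) = (6*(1/4) + D)/9 = (3/2 + D)/9 = 1/6 + D/9)
U(66) + I(E(-5, 9)) = (1/6 + (1/9)*66) - 186/(-5) = (1/6 + 22/3) - 186*(-1/5) = 15/2 + 186/5 = 447/10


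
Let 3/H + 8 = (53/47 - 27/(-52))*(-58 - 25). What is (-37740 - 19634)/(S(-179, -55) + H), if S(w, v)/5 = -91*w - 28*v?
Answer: -20288995498/31524071583 ≈ -0.64360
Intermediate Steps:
S(w, v) = -455*w - 140*v (S(w, v) = 5*(-91*w - 28*v) = -455*w - 140*v)
H = -7332/353627 (H = 3/(-8 + (53/47 - 27/(-52))*(-58 - 25)) = 3/(-8 + (53*(1/47) - 27*(-1/52))*(-83)) = 3/(-8 + (53/47 + 27/52)*(-83)) = 3/(-8 + (4025/2444)*(-83)) = 3/(-8 - 334075/2444) = 3/(-353627/2444) = 3*(-2444/353627) = -7332/353627 ≈ -0.020734)
(-37740 - 19634)/(S(-179, -55) + H) = (-37740 - 19634)/((-455*(-179) - 140*(-55)) - 7332/353627) = -57374/((81445 + 7700) - 7332/353627) = -57374/(89145 - 7332/353627) = -57374/31524071583/353627 = -57374*353627/31524071583 = -20288995498/31524071583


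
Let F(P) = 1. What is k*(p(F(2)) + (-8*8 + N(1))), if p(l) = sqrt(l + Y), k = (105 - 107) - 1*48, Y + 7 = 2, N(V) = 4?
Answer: 3000 - 100*I ≈ 3000.0 - 100.0*I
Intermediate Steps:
Y = -5 (Y = -7 + 2 = -5)
k = -50 (k = -2 - 48 = -50)
p(l) = sqrt(-5 + l) (p(l) = sqrt(l - 5) = sqrt(-5 + l))
k*(p(F(2)) + (-8*8 + N(1))) = -50*(sqrt(-5 + 1) + (-8*8 + 4)) = -50*(sqrt(-4) + (-64 + 4)) = -50*(2*I - 60) = -50*(-60 + 2*I) = 3000 - 100*I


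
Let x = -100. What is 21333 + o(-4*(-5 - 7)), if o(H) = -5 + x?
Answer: 21228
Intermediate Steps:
o(H) = -105 (o(H) = -5 - 100 = -105)
21333 + o(-4*(-5 - 7)) = 21333 - 105 = 21228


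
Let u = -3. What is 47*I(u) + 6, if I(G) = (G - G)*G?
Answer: 6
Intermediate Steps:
I(G) = 0 (I(G) = 0*G = 0)
47*I(u) + 6 = 47*0 + 6 = 0 + 6 = 6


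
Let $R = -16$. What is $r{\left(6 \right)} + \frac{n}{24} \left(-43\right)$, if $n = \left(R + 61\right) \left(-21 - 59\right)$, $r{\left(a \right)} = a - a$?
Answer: $6450$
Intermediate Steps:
$r{\left(a \right)} = 0$
$n = -3600$ ($n = \left(-16 + 61\right) \left(-21 - 59\right) = 45 \left(-80\right) = -3600$)
$r{\left(6 \right)} + \frac{n}{24} \left(-43\right) = 0 + - \frac{3600}{24} \left(-43\right) = 0 + \left(-3600\right) \frac{1}{24} \left(-43\right) = 0 - -6450 = 0 + 6450 = 6450$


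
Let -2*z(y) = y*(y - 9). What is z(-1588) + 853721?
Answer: -414297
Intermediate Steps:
z(y) = -y*(-9 + y)/2 (z(y) = -y*(y - 9)/2 = -y*(-9 + y)/2)
z(-1588) + 853721 = (1/2)*(-1588)*(9 - 1*(-1588)) + 853721 = (1/2)*(-1588)*(9 + 1588) + 853721 = (1/2)*(-1588)*1597 + 853721 = -1268018 + 853721 = -414297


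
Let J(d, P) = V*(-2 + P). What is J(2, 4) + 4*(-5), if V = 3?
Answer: -14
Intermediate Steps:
J(d, P) = -6 + 3*P (J(d, P) = 3*(-2 + P) = -6 + 3*P)
J(2, 4) + 4*(-5) = (-6 + 3*4) + 4*(-5) = (-6 + 12) - 20 = 6 - 20 = -14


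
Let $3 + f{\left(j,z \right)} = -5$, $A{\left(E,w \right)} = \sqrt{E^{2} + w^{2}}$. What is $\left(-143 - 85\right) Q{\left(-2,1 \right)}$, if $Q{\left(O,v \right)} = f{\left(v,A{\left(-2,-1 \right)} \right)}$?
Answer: $1824$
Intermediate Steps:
$f{\left(j,z \right)} = -8$ ($f{\left(j,z \right)} = -3 - 5 = -8$)
$Q{\left(O,v \right)} = -8$
$\left(-143 - 85\right) Q{\left(-2,1 \right)} = \left(-143 - 85\right) \left(-8\right) = \left(-228\right) \left(-8\right) = 1824$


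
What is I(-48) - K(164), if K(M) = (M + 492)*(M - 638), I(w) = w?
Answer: 310896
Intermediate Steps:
K(M) = (-638 + M)*(492 + M) (K(M) = (492 + M)*(-638 + M) = (-638 + M)*(492 + M))
I(-48) - K(164) = -48 - (-313896 + 164**2 - 146*164) = -48 - (-313896 + 26896 - 23944) = -48 - 1*(-310944) = -48 + 310944 = 310896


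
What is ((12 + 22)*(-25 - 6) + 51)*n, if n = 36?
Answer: -36108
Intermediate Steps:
((12 + 22)*(-25 - 6) + 51)*n = ((12 + 22)*(-25 - 6) + 51)*36 = (34*(-31) + 51)*36 = (-1054 + 51)*36 = -1003*36 = -36108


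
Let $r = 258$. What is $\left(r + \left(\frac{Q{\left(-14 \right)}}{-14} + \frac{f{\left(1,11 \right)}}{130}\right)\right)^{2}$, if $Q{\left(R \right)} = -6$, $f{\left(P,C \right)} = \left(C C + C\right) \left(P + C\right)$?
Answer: $\frac{15160750641}{207025} \approx 73232.0$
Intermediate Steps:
$f{\left(P,C \right)} = \left(C + P\right) \left(C + C^{2}\right)$ ($f{\left(P,C \right)} = \left(C^{2} + C\right) \left(C + P\right) = \left(C + C^{2}\right) \left(C + P\right) = \left(C + P\right) \left(C + C^{2}\right)$)
$\left(r + \left(\frac{Q{\left(-14 \right)}}{-14} + \frac{f{\left(1,11 \right)}}{130}\right)\right)^{2} = \left(258 - \left(- \frac{3}{7} - \frac{11 \left(11 + 1 + 11^{2} + 11 \cdot 1\right)}{130}\right)\right)^{2} = \left(258 - \left(- \frac{3}{7} - 11 \left(11 + 1 + 121 + 11\right) \frac{1}{130}\right)\right)^{2} = \left(258 + \left(\frac{3}{7} + 11 \cdot 144 \cdot \frac{1}{130}\right)\right)^{2} = \left(258 + \left(\frac{3}{7} + 1584 \cdot \frac{1}{130}\right)\right)^{2} = \left(258 + \left(\frac{3}{7} + \frac{792}{65}\right)\right)^{2} = \left(258 + \frac{5739}{455}\right)^{2} = \left(\frac{123129}{455}\right)^{2} = \frac{15160750641}{207025}$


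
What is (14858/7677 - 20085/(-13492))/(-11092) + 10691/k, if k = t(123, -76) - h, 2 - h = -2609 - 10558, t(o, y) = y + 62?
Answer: -12287438198745671/15145791924178224 ≈ -0.81128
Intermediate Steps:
t(o, y) = 62 + y
h = 13169 (h = 2 - (-2609 - 10558) = 2 - 1*(-13167) = 2 + 13167 = 13169)
k = -13183 (k = (62 - 76) - 1*13169 = -14 - 13169 = -13183)
(14858/7677 - 20085/(-13492))/(-11092) + 10691/k = (14858/7677 - 20085/(-13492))/(-11092) + 10691/(-13183) = (14858*(1/7677) - 20085*(-1/13492))*(-1/11092) + 10691*(-1/13183) = (14858/7677 + 20085/13492)*(-1/11092) - 10691/13183 = (354656681/103578084)*(-1/11092) - 10691/13183 = -354656681/1148888107728 - 10691/13183 = -12287438198745671/15145791924178224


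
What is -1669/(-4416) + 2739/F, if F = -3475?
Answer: -6295649/15345600 ≈ -0.41026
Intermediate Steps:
-1669/(-4416) + 2739/F = -1669/(-4416) + 2739/(-3475) = -1669*(-1/4416) + 2739*(-1/3475) = 1669/4416 - 2739/3475 = -6295649/15345600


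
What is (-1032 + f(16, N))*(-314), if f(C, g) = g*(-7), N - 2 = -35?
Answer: 251514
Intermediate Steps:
N = -33 (N = 2 - 35 = -33)
f(C, g) = -7*g
(-1032 + f(16, N))*(-314) = (-1032 - 7*(-33))*(-314) = (-1032 + 231)*(-314) = -801*(-314) = 251514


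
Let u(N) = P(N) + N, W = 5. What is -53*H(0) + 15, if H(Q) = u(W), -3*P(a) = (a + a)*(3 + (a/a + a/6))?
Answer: 5435/9 ≈ 603.89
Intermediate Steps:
P(a) = -2*a*(4 + a/6)/3 (P(a) = -(a + a)*(3 + (a/a + a/6))/3 = -2*a*(3 + (1 + a*(⅙)))/3 = -2*a*(3 + (1 + a/6))/3 = -2*a*(4 + a/6)/3)
u(N) = N - N*(24 + N)/9 (u(N) = -N*(24 + N)/9 + N = N - N*(24 + N)/9)
H(Q) = -100/9 (H(Q) = (⅑)*5*(-15 - 1*5) = (⅑)*5*(-15 - 5) = (⅑)*5*(-20) = -100/9)
-53*H(0) + 15 = -53*(-100/9) + 15 = 5300/9 + 15 = 5435/9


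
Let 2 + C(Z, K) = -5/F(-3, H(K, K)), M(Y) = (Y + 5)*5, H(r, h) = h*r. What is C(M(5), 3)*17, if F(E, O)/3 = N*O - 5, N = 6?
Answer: -5083/147 ≈ -34.578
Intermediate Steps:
F(E, O) = -15 + 18*O (F(E, O) = 3*(6*O - 5) = 3*(-5 + 6*O) = -15 + 18*O)
M(Y) = 25 + 5*Y (M(Y) = (5 + Y)*5 = 25 + 5*Y)
C(Z, K) = -2 - 5/(-15 + 18*K**2) (C(Z, K) = -2 - 5/(-15 + 18*(K*K)) = -2 - 5/(-15 + 18*K**2))
C(M(5), 3)*17 = ((25 - 36*3**2)/(3*(-5 + 6*3**2)))*17 = ((25 - 36*9)/(3*(-5 + 6*9)))*17 = ((25 - 324)/(3*(-5 + 54)))*17 = ((1/3)*(-299)/49)*17 = ((1/3)*(1/49)*(-299))*17 = -299/147*17 = -5083/147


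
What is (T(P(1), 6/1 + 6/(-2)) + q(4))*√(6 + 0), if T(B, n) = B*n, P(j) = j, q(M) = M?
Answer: 7*√6 ≈ 17.146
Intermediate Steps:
(T(P(1), 6/1 + 6/(-2)) + q(4))*√(6 + 0) = (1*(6/1 + 6/(-2)) + 4)*√(6 + 0) = (1*(6*1 + 6*(-½)) + 4)*√6 = (1*(6 - 3) + 4)*√6 = (1*3 + 4)*√6 = (3 + 4)*√6 = 7*√6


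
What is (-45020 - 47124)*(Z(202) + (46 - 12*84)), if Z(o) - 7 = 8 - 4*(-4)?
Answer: 85786064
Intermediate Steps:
Z(o) = 31 (Z(o) = 7 + (8 - 4*(-4)) = 7 + (8 + 16) = 7 + 24 = 31)
(-45020 - 47124)*(Z(202) + (46 - 12*84)) = (-45020 - 47124)*(31 + (46 - 12*84)) = -92144*(31 + (46 - 1008)) = -92144*(31 - 962) = -92144*(-931) = 85786064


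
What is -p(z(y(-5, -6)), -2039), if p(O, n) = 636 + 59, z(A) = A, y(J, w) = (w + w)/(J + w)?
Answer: -695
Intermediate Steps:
y(J, w) = 2*w/(J + w) (y(J, w) = (2*w)/(J + w) = 2*w/(J + w))
p(O, n) = 695
-p(z(y(-5, -6)), -2039) = -1*695 = -695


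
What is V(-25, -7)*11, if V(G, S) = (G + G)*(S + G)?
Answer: 17600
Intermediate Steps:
V(G, S) = 2*G*(G + S) (V(G, S) = (2*G)*(G + S) = 2*G*(G + S))
V(-25, -7)*11 = (2*(-25)*(-25 - 7))*11 = (2*(-25)*(-32))*11 = 1600*11 = 17600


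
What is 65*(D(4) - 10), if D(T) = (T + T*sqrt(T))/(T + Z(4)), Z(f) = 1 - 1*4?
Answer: 130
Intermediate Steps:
Z(f) = -3 (Z(f) = 1 - 4 = -3)
D(T) = (T + T**(3/2))/(-3 + T) (D(T) = (T + T*sqrt(T))/(T - 3) = (T + T**(3/2))/(-3 + T))
65*(D(4) - 10) = 65*((4 + 4**(3/2))/(-3 + 4) - 10) = 65*((4 + 8)/1 - 10) = 65*(1*12 - 10) = 65*(12 - 10) = 65*2 = 130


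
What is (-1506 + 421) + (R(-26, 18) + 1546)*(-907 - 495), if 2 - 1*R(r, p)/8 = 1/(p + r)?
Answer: -2192411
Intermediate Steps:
R(r, p) = 16 - 8/(p + r)
(-1506 + 421) + (R(-26, 18) + 1546)*(-907 - 495) = (-1506 + 421) + (8*(-1 + 2*18 + 2*(-26))/(18 - 26) + 1546)*(-907 - 495) = -1085 + (8*(-1 + 36 - 52)/(-8) + 1546)*(-1402) = -1085 + (8*(-⅛)*(-17) + 1546)*(-1402) = -1085 + (17 + 1546)*(-1402) = -1085 + 1563*(-1402) = -1085 - 2191326 = -2192411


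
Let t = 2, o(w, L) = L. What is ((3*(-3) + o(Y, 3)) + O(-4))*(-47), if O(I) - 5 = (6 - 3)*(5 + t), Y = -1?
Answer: -940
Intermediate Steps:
O(I) = 26 (O(I) = 5 + (6 - 3)*(5 + 2) = 5 + 3*7 = 5 + 21 = 26)
((3*(-3) + o(Y, 3)) + O(-4))*(-47) = ((3*(-3) + 3) + 26)*(-47) = ((-9 + 3) + 26)*(-47) = (-6 + 26)*(-47) = 20*(-47) = -940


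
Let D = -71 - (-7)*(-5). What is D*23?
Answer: -2438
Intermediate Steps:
D = -106 (D = -71 - 1*35 = -71 - 35 = -106)
D*23 = -106*23 = -2438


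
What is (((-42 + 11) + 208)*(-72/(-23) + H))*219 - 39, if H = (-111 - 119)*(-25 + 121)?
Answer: -19682611881/23 ≈ -8.5577e+8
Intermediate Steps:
H = -22080 (H = -230*96 = -22080)
(((-42 + 11) + 208)*(-72/(-23) + H))*219 - 39 = (((-42 + 11) + 208)*(-72/(-23) - 22080))*219 - 39 = ((-31 + 208)*(-72*(-1/23) - 22080))*219 - 39 = (177*(72/23 - 22080))*219 - 39 = (177*(-507768/23))*219 - 39 = -89874936/23*219 - 39 = -19682610984/23 - 39 = -19682611881/23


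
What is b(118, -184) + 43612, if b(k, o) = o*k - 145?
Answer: 21755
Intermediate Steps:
b(k, o) = -145 + k*o (b(k, o) = k*o - 145 = -145 + k*o)
b(118, -184) + 43612 = (-145 + 118*(-184)) + 43612 = (-145 - 21712) + 43612 = -21857 + 43612 = 21755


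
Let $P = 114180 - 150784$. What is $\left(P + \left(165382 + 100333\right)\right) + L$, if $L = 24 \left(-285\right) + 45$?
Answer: $222316$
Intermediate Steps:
$L = -6795$ ($L = -6840 + 45 = -6795$)
$P = -36604$
$\left(P + \left(165382 + 100333\right)\right) + L = \left(-36604 + \left(165382 + 100333\right)\right) - 6795 = \left(-36604 + 265715\right) - 6795 = 229111 - 6795 = 222316$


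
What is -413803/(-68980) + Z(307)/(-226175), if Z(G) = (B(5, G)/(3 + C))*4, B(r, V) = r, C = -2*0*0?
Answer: 11230972039/1872186180 ≈ 5.9989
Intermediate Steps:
C = 0 (C = 0*0 = 0)
Z(G) = 20/3 (Z(G) = (5/(3 + 0))*4 = (5/3)*4 = 20/3)
-413803/(-68980) + Z(307)/(-226175) = -413803/(-68980) + (20/3)/(-226175) = -413803*(-1/68980) + (20/3)*(-1/226175) = 413803/68980 - 4/135705 = 11230972039/1872186180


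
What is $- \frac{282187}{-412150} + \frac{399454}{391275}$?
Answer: $\frac{11001907381}{6450559650} \approx 1.7056$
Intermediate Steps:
$- \frac{282187}{-412150} + \frac{399454}{391275} = \left(-282187\right) \left(- \frac{1}{412150}\right) + 399454 \cdot \frac{1}{391275} = \frac{282187}{412150} + \frac{399454}{391275} = \frac{11001907381}{6450559650}$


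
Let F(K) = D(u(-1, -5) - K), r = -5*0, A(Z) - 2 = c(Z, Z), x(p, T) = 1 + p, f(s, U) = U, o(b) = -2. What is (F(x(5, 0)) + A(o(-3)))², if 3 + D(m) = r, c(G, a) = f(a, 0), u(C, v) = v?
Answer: 1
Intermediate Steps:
c(G, a) = 0
A(Z) = 2 (A(Z) = 2 + 0 = 2)
r = 0
D(m) = -3 (D(m) = -3 + 0 = -3)
F(K) = -3
(F(x(5, 0)) + A(o(-3)))² = (-3 + 2)² = (-1)² = 1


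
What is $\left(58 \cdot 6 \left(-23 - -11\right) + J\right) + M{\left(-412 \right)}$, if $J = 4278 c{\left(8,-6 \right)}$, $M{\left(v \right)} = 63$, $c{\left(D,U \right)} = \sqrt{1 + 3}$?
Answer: $4443$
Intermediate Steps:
$c{\left(D,U \right)} = 2$ ($c{\left(D,U \right)} = \sqrt{4} = 2$)
$J = 8556$ ($J = 4278 \cdot 2 = 8556$)
$\left(58 \cdot 6 \left(-23 - -11\right) + J\right) + M{\left(-412 \right)} = \left(58 \cdot 6 \left(-23 - -11\right) + 8556\right) + 63 = \left(348 \left(-23 + 11\right) + 8556\right) + 63 = \left(348 \left(-12\right) + 8556\right) + 63 = \left(-4176 + 8556\right) + 63 = 4380 + 63 = 4443$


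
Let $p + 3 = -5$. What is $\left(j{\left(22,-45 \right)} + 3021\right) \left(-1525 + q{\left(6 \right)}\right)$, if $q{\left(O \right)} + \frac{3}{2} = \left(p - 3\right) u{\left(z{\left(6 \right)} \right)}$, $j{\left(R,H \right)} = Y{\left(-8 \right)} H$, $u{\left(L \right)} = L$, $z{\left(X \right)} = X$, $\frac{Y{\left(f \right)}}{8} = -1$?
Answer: $- \frac{10768485}{2} \approx -5.3842 \cdot 10^{6}$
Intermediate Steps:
$p = -8$ ($p = -3 - 5 = -8$)
$Y{\left(f \right)} = -8$ ($Y{\left(f \right)} = 8 \left(-1\right) = -8$)
$j{\left(R,H \right)} = - 8 H$
$q{\left(O \right)} = - \frac{135}{2}$ ($q{\left(O \right)} = - \frac{3}{2} + \left(-8 - 3\right) 6 = - \frac{3}{2} - 66 = - \frac{135}{2}$)
$\left(j{\left(22,-45 \right)} + 3021\right) \left(-1525 + q{\left(6 \right)}\right) = \left(\left(-8\right) \left(-45\right) + 3021\right) \left(-1525 - \frac{135}{2}\right) = \left(360 + 3021\right) \left(- \frac{3185}{2}\right) = 3381 \left(- \frac{3185}{2}\right) = - \frac{10768485}{2}$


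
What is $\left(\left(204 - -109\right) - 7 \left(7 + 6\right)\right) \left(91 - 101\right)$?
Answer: $-2220$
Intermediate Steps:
$\left(\left(204 - -109\right) - 7 \left(7 + 6\right)\right) \left(91 - 101\right) = \left(\left(204 + 109\right) - 91\right) \left(-10\right) = \left(313 - 91\right) \left(-10\right) = 222 \left(-10\right) = -2220$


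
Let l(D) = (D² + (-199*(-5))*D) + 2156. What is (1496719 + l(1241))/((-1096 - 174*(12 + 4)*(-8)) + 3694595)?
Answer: 4273751/3715771 ≈ 1.1502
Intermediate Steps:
l(D) = 2156 + D² + 995*D (l(D) = (D² + 995*D) + 2156 = 2156 + D² + 995*D)
(1496719 + l(1241))/((-1096 - 174*(12 + 4)*(-8)) + 3694595) = (1496719 + (2156 + 1241² + 995*1241))/((-1096 - 174*(12 + 4)*(-8)) + 3694595) = (1496719 + (2156 + 1540081 + 1234795))/((-1096 - 2784*(-8)) + 3694595) = (1496719 + 2777032)/((-1096 - 174*(-128)) + 3694595) = 4273751/((-1096 + 22272) + 3694595) = 4273751/(21176 + 3694595) = 4273751/3715771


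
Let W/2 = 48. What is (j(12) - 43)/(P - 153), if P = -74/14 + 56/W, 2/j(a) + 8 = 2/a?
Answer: 170772/622609 ≈ 0.27428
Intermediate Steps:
W = 96 (W = 2*48 = 96)
j(a) = 2/(-8 + 2/a)
P = -395/84 (P = -74/14 + 56/96 = -74*1/14 + 56*(1/96) = -37/7 + 7/12 = -395/84 ≈ -4.7024)
(j(12) - 43)/(P - 153) = (-1*12/(-1 + 4*12) - 43)/(-395/84 - 153) = (-1*12/(-1 + 48) - 43)/(-13247/84) = -84*(-1*12/47 - 43)/13247 = -84*(-1*12*1/47 - 43)/13247 = -84*(-12/47 - 43)/13247 = -84/13247*(-2033/47) = 170772/622609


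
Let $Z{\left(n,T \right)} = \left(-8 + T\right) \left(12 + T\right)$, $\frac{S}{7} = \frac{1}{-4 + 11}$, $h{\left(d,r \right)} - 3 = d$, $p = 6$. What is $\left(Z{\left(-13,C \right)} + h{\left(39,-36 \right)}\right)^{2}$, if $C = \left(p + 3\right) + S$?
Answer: $7396$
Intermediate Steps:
$h{\left(d,r \right)} = 3 + d$
$S = 1$ ($S = \frac{7}{-4 + 11} = \frac{7}{7} = 7 \cdot \frac{1}{7} = 1$)
$C = 10$ ($C = \left(6 + 3\right) + 1 = 9 + 1 = 10$)
$\left(Z{\left(-13,C \right)} + h{\left(39,-36 \right)}\right)^{2} = \left(\left(-96 + 10^{2} + 4 \cdot 10\right) + \left(3 + 39\right)\right)^{2} = \left(\left(-96 + 100 + 40\right) + 42\right)^{2} = \left(44 + 42\right)^{2} = 86^{2} = 7396$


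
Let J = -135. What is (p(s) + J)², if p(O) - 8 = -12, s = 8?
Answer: 19321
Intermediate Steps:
p(O) = -4 (p(O) = 8 - 12 = -4)
(p(s) + J)² = (-4 - 135)² = (-139)² = 19321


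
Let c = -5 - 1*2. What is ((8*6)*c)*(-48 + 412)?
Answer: -122304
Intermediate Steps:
c = -7 (c = -5 - 2 = -7)
((8*6)*c)*(-48 + 412) = ((8*6)*(-7))*(-48 + 412) = (48*(-7))*364 = -336*364 = -122304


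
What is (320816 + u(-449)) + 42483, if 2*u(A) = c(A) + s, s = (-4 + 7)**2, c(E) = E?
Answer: 363079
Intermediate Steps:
s = 9 (s = 3**2 = 9)
u(A) = 9/2 + A/2 (u(A) = (A + 9)/2 = (9 + A)/2 = 9/2 + A/2)
(320816 + u(-449)) + 42483 = (320816 + (9/2 + (1/2)*(-449))) + 42483 = (320816 + (9/2 - 449/2)) + 42483 = (320816 - 220) + 42483 = 320596 + 42483 = 363079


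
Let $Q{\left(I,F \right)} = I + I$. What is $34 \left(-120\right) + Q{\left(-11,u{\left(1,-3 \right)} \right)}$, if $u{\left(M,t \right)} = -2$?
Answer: $-4102$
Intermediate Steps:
$Q{\left(I,F \right)} = 2 I$
$34 \left(-120\right) + Q{\left(-11,u{\left(1,-3 \right)} \right)} = 34 \left(-120\right) + 2 \left(-11\right) = -4080 - 22 = -4102$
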